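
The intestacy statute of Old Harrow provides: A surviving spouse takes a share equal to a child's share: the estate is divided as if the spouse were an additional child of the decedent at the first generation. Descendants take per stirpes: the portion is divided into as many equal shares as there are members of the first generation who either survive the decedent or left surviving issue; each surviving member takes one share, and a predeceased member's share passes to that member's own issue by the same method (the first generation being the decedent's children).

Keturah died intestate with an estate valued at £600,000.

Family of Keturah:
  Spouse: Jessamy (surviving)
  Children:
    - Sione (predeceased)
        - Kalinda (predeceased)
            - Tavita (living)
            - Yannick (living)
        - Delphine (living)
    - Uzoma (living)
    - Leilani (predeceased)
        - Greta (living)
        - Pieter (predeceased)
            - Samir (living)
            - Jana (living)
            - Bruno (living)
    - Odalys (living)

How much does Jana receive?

Jana receives £20,000.

The spouse counts as an additional share at the children's level, so there are 5 primary shares of £120,000. Jessamy takes one such share (£120,000).
The children's combined portion (£480,000) is divided into 4 shares of £120,000: Uzoma and Odalys each take £120,000; Sione's £120,000 share passes to Sione's issue; Leilani's £120,000 share passes to Leilani's issue.
Sione's share (£120,000) is divided into 2 shares of £60,000: Delphine takes £60,000; Kalinda's £60,000 share passes to Kalinda's issue.
Kalinda's share (£60,000) is divided into 2 shares of £30,000: Tavita and Yannick each take £30,000.
Leilani's share (£120,000) is divided into 2 shares of £60,000: Greta takes £60,000; Pieter's £60,000 share passes to Pieter's issue.
Pieter's share (£60,000) is divided into 3 shares of £20,000: Samir, Jana, and Bruno each take £20,000.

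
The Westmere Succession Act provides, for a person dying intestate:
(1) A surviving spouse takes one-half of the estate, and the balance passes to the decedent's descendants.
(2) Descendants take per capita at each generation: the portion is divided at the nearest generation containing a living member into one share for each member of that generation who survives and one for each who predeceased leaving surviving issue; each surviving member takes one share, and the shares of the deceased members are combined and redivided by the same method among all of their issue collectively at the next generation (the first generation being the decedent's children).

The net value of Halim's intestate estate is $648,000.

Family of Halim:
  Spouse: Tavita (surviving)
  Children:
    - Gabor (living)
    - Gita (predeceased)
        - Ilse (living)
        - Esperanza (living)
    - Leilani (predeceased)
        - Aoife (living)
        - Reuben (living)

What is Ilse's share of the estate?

Tavita takes one-half of $648,000 = $324,000. The remaining $324,000 passes to the descendants.
The descendants' portion ($324,000) is divided at the children's generation into 3 shares of $108,000. Gabor takes $108,000. The 2 shares of the deceased (Gita and Leilani) are combined into a pool of $216,000.
That pool ($216,000) is divided at the grandchildren's generation equally among Ilse, Esperanza, Aoife, and Reuben: $54,000 each.

Ilse receives $54,000.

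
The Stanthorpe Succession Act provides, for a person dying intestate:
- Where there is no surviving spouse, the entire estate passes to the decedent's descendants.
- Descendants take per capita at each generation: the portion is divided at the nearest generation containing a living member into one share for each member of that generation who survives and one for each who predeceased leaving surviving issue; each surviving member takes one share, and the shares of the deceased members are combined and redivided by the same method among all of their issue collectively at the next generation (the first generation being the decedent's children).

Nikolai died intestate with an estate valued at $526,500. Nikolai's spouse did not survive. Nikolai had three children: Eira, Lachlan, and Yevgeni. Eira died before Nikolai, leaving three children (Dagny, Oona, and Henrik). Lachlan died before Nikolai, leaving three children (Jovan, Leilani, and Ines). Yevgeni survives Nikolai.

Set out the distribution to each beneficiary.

Dagny: $58,500; Oona: $58,500; Henrik: $58,500; Jovan: $58,500; Leilani: $58,500; Ines: $58,500; Yevgeni: $175,500

The entire $526,500 passes to the descendants.
That amount ($526,500) is divided at the children's generation into 3 shares of $175,500. Yevgeni takes $175,500. The 2 shares of the deceased (Eira and Lachlan) are combined into a pool of $351,000.
That pool ($351,000) is divided at the grandchildren's generation equally among Dagny, Oona, Henrik, Jovan, Leilani, and Ines: $58,500 each.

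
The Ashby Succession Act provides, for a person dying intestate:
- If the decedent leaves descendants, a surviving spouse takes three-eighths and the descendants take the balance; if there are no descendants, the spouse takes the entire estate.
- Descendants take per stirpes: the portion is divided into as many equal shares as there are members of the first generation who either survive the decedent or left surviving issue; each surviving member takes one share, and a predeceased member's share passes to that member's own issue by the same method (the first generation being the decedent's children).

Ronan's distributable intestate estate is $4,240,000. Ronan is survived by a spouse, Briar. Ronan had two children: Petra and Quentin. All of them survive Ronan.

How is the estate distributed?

Briar takes three-eighths of $4,240,000 = $1,590,000. The remaining $2,650,000 passes to the descendants.
The descendants' portion ($2,650,000) is divided into 2 shares of $1,325,000: Petra and Quentin each take $1,325,000.

Briar: $1,590,000; Petra: $1,325,000; Quentin: $1,325,000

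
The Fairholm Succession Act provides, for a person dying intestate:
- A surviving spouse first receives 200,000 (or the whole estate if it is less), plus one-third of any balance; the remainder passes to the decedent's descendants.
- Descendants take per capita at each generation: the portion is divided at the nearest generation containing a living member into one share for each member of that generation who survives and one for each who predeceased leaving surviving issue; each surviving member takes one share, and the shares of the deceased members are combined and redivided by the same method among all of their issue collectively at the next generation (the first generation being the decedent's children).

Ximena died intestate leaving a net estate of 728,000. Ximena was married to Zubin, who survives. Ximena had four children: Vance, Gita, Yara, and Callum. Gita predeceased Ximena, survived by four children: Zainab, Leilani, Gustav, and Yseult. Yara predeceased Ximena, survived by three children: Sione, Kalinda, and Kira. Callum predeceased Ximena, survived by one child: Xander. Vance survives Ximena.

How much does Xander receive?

Xander receives 33,000.

Zubin first takes 200,000, leaving a balance of 528,000. Zubin then takes one-third of the balance (176,000), for a total of 376,000. The remaining 352,000 passes to the descendants.
The descendants' portion (352,000) is divided at the children's generation into 4 shares of 88,000. Vance takes 88,000. The 3 shares of the deceased (Gita, Yara, and Callum) are combined into a pool of 264,000.
That pool (264,000) is divided at the grandchildren's generation equally among Zainab, Leilani, Gustav, Yseult, Sione, Kalinda, Kira, and Xander: 33,000 each.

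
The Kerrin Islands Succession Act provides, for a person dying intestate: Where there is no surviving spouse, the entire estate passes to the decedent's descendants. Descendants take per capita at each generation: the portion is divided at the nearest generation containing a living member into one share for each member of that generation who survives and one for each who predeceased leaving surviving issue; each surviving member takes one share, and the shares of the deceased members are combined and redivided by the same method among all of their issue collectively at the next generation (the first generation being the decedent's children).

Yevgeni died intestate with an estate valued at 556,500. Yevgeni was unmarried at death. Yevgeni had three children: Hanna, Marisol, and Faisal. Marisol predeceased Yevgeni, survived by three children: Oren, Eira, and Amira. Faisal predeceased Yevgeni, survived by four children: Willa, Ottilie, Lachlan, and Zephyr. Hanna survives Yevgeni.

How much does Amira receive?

Amira receives 53,000.

The entire 556,500 passes to the descendants.
That amount (556,500) is divided at the children's generation into 3 shares of 185,500. Hanna takes 185,500. The 2 shares of the deceased (Marisol and Faisal) are combined into a pool of 371,000.
That pool (371,000) is divided at the grandchildren's generation equally among Oren, Eira, Amira, Willa, Ottilie, Lachlan, and Zephyr: 53,000 each.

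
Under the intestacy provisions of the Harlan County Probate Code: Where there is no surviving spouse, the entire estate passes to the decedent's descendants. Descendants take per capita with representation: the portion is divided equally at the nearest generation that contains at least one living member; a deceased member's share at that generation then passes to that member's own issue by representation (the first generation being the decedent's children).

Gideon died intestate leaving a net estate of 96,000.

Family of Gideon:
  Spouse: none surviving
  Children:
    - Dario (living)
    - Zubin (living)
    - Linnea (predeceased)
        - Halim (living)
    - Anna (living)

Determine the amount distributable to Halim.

The entire 96,000 passes to the descendants.
That amount (96,000) is divided into 4 shares of 24,000: Dario, Zubin, and Anna each take 24,000; Linnea's 24,000 share passes to Linnea's issue.
Linnea's share (24,000) passes entirely to Halim.

Halim receives 24,000.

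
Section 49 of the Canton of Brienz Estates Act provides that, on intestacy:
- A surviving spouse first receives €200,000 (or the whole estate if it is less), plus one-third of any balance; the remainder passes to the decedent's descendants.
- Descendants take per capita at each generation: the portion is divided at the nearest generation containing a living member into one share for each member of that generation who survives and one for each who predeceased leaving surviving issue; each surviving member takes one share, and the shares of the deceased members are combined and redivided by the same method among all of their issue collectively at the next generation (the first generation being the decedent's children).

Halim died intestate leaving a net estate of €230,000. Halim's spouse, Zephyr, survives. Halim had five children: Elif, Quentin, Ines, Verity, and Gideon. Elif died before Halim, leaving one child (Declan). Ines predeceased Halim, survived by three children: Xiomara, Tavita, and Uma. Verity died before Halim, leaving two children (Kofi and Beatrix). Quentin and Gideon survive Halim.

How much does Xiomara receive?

Zephyr first takes €200,000, leaving a balance of €30,000. Zephyr then takes one-third of the balance (€10,000), for a total of €210,000. The remaining €20,000 passes to the descendants.
The descendants' portion (€20,000) is divided at the children's generation into 5 shares of €4,000. Quentin and Gideon each take €4,000. The 3 shares of the deceased (Elif, Ines, and Verity) are combined into a pool of €12,000.
That pool (€12,000) is divided at the grandchildren's generation equally among Declan, Xiomara, Tavita, Uma, Kofi, and Beatrix: €2,000 each.

Xiomara receives €2,000.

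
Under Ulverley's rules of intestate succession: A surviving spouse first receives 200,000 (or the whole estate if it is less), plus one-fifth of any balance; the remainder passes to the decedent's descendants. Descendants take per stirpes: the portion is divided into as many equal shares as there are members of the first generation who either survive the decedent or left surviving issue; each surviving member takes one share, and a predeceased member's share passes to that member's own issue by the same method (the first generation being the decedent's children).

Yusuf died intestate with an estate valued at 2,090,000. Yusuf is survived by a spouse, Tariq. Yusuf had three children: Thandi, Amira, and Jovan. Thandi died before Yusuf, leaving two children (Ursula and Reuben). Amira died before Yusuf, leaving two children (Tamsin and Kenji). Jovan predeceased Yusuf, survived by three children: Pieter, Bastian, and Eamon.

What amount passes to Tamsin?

Tamsin receives 252,000.

Tariq first takes 200,000, leaving a balance of 1,890,000. Tariq then takes one-fifth of the balance (378,000), for a total of 578,000. The remaining 1,512,000 passes to the descendants.
The descendants' portion (1,512,000) is divided into 3 shares of 504,000: Thandi's 504,000 share passes to Thandi's issue; Amira's 504,000 share passes to Amira's issue; Jovan's 504,000 share passes to Jovan's issue.
Thandi's share (504,000) is divided into 2 shares of 252,000: Ursula and Reuben each take 252,000.
Amira's share (504,000) is divided into 2 shares of 252,000: Tamsin and Kenji each take 252,000.
Jovan's share (504,000) is divided into 3 shares of 168,000: Pieter, Bastian, and Eamon each take 168,000.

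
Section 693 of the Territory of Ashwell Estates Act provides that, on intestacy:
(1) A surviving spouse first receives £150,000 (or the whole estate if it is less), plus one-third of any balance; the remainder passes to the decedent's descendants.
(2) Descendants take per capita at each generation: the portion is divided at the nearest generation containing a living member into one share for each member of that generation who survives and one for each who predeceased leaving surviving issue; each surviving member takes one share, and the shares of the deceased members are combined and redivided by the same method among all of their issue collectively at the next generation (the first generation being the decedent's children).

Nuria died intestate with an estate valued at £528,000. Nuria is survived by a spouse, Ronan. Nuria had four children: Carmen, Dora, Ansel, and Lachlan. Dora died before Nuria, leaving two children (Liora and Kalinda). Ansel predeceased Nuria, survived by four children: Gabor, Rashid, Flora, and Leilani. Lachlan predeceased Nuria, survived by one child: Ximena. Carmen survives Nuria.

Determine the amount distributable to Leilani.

Ronan first takes £150,000, leaving a balance of £378,000. Ronan then takes one-third of the balance (£126,000), for a total of £276,000. The remaining £252,000 passes to the descendants.
The descendants' portion (£252,000) is divided at the children's generation into 4 shares of £63,000. Carmen takes £63,000. The 3 shares of the deceased (Dora, Ansel, and Lachlan) are combined into a pool of £189,000.
That pool (£189,000) is divided at the grandchildren's generation equally among Liora, Kalinda, Gabor, Rashid, Flora, Leilani, and Ximena: £27,000 each.

Leilani receives £27,000.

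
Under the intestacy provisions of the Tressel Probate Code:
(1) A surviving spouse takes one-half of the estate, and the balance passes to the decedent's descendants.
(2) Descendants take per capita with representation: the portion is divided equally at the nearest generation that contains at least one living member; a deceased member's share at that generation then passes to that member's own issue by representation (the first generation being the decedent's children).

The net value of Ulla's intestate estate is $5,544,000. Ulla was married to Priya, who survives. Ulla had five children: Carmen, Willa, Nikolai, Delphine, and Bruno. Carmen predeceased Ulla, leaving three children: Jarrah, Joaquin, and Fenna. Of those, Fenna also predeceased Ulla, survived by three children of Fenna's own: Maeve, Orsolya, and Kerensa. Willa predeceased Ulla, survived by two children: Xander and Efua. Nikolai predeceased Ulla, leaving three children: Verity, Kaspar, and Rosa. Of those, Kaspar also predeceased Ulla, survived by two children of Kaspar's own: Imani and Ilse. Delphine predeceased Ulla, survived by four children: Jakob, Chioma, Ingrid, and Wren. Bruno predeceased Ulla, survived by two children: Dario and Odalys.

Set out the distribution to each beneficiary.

Priya: $2,772,000; Jarrah: $198,000; Joaquin: $198,000; Maeve: $66,000; Orsolya: $66,000; Kerensa: $66,000; Xander: $198,000; Efua: $198,000; Verity: $198,000; Imani: $99,000; Ilse: $99,000; Rosa: $198,000; Jakob: $198,000; Chioma: $198,000; Ingrid: $198,000; Wren: $198,000; Dario: $198,000; Odalys: $198,000

Priya takes one-half of $5,544,000 = $2,772,000. The remaining $2,772,000 passes to the descendants.
No child survives, so the initial division is made at the grandchildren's generation.
The descendants' portion ($2,772,000) is divided into 14 shares of $198,000: Jarrah, Joaquin, Xander, Efua, Verity, Rosa, Jakob, Chioma, Ingrid, Wren, Dario, and Odalys each take $198,000; Fenna's $198,000 share passes to Fenna's issue; Kaspar's $198,000 share passes to Kaspar's issue.
Fenna's share ($198,000) is divided into 3 shares of $66,000: Maeve, Orsolya, and Kerensa each take $66,000.
Kaspar's share ($198,000) is divided into 2 shares of $99,000: Imani and Ilse each take $99,000.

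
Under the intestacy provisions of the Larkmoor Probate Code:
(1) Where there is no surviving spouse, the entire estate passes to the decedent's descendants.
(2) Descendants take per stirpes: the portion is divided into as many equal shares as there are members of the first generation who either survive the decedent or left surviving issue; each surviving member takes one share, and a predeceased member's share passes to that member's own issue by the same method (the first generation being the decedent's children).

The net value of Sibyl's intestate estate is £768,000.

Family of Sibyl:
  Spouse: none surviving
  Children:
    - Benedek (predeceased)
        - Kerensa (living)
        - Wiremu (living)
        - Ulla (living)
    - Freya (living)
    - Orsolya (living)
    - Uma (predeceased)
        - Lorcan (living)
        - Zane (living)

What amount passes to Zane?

Zane receives £96,000.

The entire £768,000 passes to the descendants.
That amount (£768,000) is divided into 4 shares of £192,000: Freya and Orsolya each take £192,000; Benedek's £192,000 share passes to Benedek's issue; Uma's £192,000 share passes to Uma's issue.
Benedek's share (£192,000) is divided into 3 shares of £64,000: Kerensa, Wiremu, and Ulla each take £64,000.
Uma's share (£192,000) is divided into 2 shares of £96,000: Lorcan and Zane each take £96,000.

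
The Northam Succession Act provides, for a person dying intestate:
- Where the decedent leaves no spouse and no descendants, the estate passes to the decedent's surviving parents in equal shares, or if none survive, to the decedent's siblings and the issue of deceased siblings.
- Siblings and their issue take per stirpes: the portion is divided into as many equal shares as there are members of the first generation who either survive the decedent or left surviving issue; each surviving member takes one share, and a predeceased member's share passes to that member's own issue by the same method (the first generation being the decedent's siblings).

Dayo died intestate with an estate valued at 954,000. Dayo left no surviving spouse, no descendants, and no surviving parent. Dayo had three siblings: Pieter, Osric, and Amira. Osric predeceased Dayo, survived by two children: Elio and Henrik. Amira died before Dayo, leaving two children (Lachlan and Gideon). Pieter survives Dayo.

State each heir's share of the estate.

The entire 954,000 passes to the siblings and their issue.
That amount (954,000) is divided into 3 shares of 318,000: Pieter takes 318,000; Osric's 318,000 share passes to Osric's issue; Amira's 318,000 share passes to Amira's issue.
Osric's share (318,000) is divided into 2 shares of 159,000: Elio and Henrik each take 159,000.
Amira's share (318,000) is divided into 2 shares of 159,000: Lachlan and Gideon each take 159,000.

Pieter: 318,000; Elio: 159,000; Henrik: 159,000; Lachlan: 159,000; Gideon: 159,000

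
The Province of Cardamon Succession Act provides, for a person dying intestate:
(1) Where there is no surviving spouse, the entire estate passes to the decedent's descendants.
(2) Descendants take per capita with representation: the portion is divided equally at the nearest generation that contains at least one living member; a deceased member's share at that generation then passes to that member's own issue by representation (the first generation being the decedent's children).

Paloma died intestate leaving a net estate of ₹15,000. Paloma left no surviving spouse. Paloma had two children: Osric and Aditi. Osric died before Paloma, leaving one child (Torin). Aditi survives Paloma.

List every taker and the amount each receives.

Torin: ₹7,500; Aditi: ₹7,500

The entire ₹15,000 passes to the descendants.
That amount (₹15,000) is divided into 2 shares of ₹7,500: Aditi takes ₹7,500; Osric's ₹7,500 share passes to Osric's issue.
Osric's share (₹7,500) passes entirely to Torin.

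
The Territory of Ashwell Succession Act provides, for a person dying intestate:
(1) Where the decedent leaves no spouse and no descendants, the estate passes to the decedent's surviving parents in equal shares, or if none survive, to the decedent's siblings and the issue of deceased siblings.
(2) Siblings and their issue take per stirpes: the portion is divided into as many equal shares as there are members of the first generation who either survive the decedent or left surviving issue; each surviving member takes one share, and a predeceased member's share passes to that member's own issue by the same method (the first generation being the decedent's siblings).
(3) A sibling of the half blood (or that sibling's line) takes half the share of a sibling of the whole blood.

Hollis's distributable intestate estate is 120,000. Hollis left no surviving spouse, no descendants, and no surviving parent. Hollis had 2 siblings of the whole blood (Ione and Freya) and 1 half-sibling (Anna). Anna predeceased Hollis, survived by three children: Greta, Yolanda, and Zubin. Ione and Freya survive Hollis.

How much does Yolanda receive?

Yolanda receives 8,000.

The entire 120,000 passes to the siblings and their issue.
Counting each half-blood sibling's line as half a unit, there are 5/2 units in 120,000, so one unit is 48,000. Whole-blood lines (Ione and Freya) take 48,000 each; half-blood lines (Anna) take 24,000 each.
Anna's share (24,000) is divided into 3 shares of 8,000: Greta, Yolanda, and Zubin each take 8,000.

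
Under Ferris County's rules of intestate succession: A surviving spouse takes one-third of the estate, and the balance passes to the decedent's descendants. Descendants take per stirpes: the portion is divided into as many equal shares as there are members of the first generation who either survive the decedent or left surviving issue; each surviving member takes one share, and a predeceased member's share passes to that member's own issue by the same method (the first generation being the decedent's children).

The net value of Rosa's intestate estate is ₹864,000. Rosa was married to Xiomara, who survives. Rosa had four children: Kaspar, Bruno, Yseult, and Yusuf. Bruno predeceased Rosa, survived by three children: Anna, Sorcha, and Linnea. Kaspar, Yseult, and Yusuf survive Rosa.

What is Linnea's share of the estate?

Linnea receives ₹48,000.

Xiomara takes one-third of ₹864,000 = ₹288,000. The remaining ₹576,000 passes to the descendants.
The descendants' portion (₹576,000) is divided into 4 shares of ₹144,000: Kaspar, Yseult, and Yusuf each take ₹144,000; Bruno's ₹144,000 share passes to Bruno's issue.
Bruno's share (₹144,000) is divided into 3 shares of ₹48,000: Anna, Sorcha, and Linnea each take ₹48,000.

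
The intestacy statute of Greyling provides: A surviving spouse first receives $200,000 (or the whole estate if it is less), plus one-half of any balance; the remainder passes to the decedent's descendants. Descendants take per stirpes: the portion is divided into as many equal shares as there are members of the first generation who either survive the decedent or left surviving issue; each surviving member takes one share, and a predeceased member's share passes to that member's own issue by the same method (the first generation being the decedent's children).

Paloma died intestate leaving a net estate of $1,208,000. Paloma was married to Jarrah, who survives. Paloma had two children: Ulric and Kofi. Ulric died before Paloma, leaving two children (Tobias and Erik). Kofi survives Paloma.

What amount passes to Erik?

Erik receives $126,000.

Jarrah first takes $200,000, leaving a balance of $1,008,000. Jarrah then takes one-half of the balance ($504,000), for a total of $704,000. The remaining $504,000 passes to the descendants.
The descendants' portion ($504,000) is divided into 2 shares of $252,000: Kofi takes $252,000; Ulric's $252,000 share passes to Ulric's issue.
Ulric's share ($252,000) is divided into 2 shares of $126,000: Tobias and Erik each take $126,000.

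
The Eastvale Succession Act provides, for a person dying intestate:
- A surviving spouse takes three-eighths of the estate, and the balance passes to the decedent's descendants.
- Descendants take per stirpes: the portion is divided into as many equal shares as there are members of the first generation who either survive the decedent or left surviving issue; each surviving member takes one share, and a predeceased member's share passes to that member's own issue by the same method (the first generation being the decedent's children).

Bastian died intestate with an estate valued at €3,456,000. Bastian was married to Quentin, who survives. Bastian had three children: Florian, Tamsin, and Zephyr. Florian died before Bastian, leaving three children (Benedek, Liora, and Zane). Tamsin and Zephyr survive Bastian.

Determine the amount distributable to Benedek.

Quentin takes three-eighths of €3,456,000 = €1,296,000. The remaining €2,160,000 passes to the descendants.
The descendants' portion (€2,160,000) is divided into 3 shares of €720,000: Tamsin and Zephyr each take €720,000; Florian's €720,000 share passes to Florian's issue.
Florian's share (€720,000) is divided into 3 shares of €240,000: Benedek, Liora, and Zane each take €240,000.

Benedek receives €240,000.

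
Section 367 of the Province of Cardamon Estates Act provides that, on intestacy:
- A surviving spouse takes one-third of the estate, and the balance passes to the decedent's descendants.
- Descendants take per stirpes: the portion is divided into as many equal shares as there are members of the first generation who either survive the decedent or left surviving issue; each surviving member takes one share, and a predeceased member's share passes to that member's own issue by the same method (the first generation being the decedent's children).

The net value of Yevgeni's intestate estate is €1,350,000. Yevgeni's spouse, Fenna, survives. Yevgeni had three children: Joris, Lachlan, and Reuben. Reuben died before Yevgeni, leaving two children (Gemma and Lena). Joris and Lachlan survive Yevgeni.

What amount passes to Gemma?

Fenna takes one-third of €1,350,000 = €450,000. The remaining €900,000 passes to the descendants.
The descendants' portion (€900,000) is divided into 3 shares of €300,000: Joris and Lachlan each take €300,000; Reuben's €300,000 share passes to Reuben's issue.
Reuben's share (€300,000) is divided into 2 shares of €150,000: Gemma and Lena each take €150,000.

Gemma receives €150,000.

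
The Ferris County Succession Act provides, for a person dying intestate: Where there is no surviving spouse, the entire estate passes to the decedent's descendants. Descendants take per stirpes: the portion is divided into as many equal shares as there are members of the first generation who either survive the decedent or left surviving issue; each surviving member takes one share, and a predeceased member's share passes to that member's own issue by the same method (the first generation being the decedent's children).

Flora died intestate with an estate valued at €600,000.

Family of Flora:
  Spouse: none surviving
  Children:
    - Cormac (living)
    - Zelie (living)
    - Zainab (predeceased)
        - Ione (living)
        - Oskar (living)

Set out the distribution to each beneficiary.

Cormac: €200,000; Zelie: €200,000; Ione: €100,000; Oskar: €100,000

The entire €600,000 passes to the descendants.
That amount (€600,000) is divided into 3 shares of €200,000: Cormac and Zelie each take €200,000; Zainab's €200,000 share passes to Zainab's issue.
Zainab's share (€200,000) is divided into 2 shares of €100,000: Ione and Oskar each take €100,000.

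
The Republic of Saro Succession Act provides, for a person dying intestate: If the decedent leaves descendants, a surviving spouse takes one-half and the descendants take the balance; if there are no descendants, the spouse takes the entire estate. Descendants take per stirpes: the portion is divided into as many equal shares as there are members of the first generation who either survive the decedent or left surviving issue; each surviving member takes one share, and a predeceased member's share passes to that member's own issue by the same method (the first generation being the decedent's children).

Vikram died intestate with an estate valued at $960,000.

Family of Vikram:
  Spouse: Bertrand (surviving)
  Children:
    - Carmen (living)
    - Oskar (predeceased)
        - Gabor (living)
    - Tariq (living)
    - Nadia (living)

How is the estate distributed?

Bertrand takes one-half of $960,000 = $480,000. The remaining $480,000 passes to the descendants.
The descendants' portion ($480,000) is divided into 4 shares of $120,000: Carmen, Tariq, and Nadia each take $120,000; Oskar's $120,000 share passes to Oskar's issue.
Oskar's share ($120,000) passes entirely to Gabor.

Bertrand: $480,000; Carmen: $120,000; Gabor: $120,000; Tariq: $120,000; Nadia: $120,000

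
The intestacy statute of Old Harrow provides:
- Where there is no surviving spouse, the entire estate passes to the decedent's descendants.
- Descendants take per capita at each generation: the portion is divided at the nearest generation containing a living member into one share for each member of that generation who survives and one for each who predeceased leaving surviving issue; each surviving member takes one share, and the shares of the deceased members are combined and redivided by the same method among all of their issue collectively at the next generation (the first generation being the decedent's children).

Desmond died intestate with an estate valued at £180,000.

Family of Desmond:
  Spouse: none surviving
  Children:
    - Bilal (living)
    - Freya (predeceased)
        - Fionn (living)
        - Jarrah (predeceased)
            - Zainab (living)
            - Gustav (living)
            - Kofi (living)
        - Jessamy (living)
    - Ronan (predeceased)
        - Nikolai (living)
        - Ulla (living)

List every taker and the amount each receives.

Bilal: £60,000; Fionn: £24,000; Zainab: £8,000; Gustav: £8,000; Kofi: £8,000; Jessamy: £24,000; Nikolai: £24,000; Ulla: £24,000

The entire £180,000 passes to the descendants.
That amount (£180,000) is divided at the children's generation into 3 shares of £60,000. Bilal takes £60,000. The 2 shares of the deceased (Freya and Ronan) are combined into a pool of £120,000.
That pool (£120,000) is divided at the grandchildren's generation into 5 shares of £24,000. Fionn, Jessamy, Nikolai, and Ulla each take £24,000. The remaining share for the deceased Jarrah (£24,000) is carried to the next generation.
That pool (£24,000) is divided at the great-grandchildren's generation equally among Zainab, Gustav, and Kofi: £8,000 each.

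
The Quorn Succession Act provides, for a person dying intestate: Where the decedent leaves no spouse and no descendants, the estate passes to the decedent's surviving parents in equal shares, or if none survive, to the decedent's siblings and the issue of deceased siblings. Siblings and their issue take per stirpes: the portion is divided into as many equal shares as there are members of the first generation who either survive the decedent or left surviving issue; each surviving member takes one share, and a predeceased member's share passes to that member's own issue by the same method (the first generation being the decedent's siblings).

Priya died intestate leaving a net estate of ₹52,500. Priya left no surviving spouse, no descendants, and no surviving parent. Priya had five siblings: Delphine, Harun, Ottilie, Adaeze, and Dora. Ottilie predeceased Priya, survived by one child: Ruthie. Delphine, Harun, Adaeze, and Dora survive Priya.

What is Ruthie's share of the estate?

Ruthie receives ₹10,500.

The entire ₹52,500 passes to the siblings and their issue.
That amount (₹52,500) is divided into 5 shares of ₹10,500: Delphine, Harun, Adaeze, and Dora each take ₹10,500; Ottilie's ₹10,500 share passes to Ottilie's issue.
Ottilie's share (₹10,500) passes entirely to Ruthie.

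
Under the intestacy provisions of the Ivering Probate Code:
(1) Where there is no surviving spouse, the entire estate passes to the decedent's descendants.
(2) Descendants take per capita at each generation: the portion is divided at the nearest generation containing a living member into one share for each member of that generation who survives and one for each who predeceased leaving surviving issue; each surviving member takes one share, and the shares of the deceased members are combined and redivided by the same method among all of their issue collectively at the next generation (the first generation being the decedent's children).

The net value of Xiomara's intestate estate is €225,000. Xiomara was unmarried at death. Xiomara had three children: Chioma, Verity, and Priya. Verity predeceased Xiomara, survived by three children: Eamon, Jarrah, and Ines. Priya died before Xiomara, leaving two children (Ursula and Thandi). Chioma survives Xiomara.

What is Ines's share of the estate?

The entire €225,000 passes to the descendants.
That amount (€225,000) is divided at the children's generation into 3 shares of €75,000. Chioma takes €75,000. The 2 shares of the deceased (Verity and Priya) are combined into a pool of €150,000.
That pool (€150,000) is divided at the grandchildren's generation equally among Eamon, Jarrah, Ines, Ursula, and Thandi: €30,000 each.

Ines receives €30,000.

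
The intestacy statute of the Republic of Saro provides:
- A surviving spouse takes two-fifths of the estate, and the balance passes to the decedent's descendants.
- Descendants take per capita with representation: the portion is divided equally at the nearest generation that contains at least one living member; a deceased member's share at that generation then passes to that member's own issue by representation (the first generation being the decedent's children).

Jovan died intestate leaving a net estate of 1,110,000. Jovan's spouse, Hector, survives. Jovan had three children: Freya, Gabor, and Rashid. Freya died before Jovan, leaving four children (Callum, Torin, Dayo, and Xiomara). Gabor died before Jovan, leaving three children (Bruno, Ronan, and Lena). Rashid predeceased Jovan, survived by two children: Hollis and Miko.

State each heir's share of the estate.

Hector: 444,000; Callum: 74,000; Torin: 74,000; Dayo: 74,000; Xiomara: 74,000; Bruno: 74,000; Ronan: 74,000; Lena: 74,000; Hollis: 74,000; Miko: 74,000

Hector takes two-fifths of 1,110,000 = 444,000. The remaining 666,000 passes to the descendants.
No child survives, so the initial division is made at the grandchildren's generation.
The descendants' portion (666,000) is divided into 9 shares of 74,000: Callum, Torin, Dayo, Xiomara, Bruno, Ronan, Lena, Hollis, and Miko each take 74,000.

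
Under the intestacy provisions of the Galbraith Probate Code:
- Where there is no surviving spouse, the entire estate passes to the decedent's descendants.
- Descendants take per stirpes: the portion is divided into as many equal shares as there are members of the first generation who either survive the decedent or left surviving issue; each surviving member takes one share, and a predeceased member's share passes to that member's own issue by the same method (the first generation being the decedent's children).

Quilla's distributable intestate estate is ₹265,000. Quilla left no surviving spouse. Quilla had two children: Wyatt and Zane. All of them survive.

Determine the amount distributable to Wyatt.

The entire ₹265,000 passes to the descendants.
That amount (₹265,000) is divided into 2 shares of ₹132,500: Wyatt and Zane each take ₹132,500.

Wyatt receives ₹132,500.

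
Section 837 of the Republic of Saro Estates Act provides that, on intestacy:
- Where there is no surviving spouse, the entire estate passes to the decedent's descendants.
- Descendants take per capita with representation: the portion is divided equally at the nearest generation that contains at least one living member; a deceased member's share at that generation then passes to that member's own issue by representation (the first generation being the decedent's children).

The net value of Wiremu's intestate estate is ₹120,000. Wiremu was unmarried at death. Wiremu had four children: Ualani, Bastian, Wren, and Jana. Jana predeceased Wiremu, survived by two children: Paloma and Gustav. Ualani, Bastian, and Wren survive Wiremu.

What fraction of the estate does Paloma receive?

The entire ₹120,000 passes to the descendants.
That amount (₹120,000) is divided into 4 shares of ₹30,000: Ualani, Bastian, and Wren each take ₹30,000; Jana's ₹30,000 share passes to Jana's issue.
Jana's share (₹30,000) is divided into 2 shares of ₹15,000: Paloma and Gustav each take ₹15,000.

Paloma receives 1/8 of the estate.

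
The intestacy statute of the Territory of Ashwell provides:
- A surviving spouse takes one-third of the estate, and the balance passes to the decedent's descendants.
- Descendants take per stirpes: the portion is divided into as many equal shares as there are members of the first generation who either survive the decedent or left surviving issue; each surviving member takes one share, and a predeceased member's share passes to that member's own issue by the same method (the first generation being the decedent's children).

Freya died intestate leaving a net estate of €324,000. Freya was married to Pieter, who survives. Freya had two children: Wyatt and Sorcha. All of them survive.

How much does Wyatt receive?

Pieter takes one-third of €324,000 = €108,000. The remaining €216,000 passes to the descendants.
The descendants' portion (€216,000) is divided into 2 shares of €108,000: Wyatt and Sorcha each take €108,000.

Wyatt receives €108,000.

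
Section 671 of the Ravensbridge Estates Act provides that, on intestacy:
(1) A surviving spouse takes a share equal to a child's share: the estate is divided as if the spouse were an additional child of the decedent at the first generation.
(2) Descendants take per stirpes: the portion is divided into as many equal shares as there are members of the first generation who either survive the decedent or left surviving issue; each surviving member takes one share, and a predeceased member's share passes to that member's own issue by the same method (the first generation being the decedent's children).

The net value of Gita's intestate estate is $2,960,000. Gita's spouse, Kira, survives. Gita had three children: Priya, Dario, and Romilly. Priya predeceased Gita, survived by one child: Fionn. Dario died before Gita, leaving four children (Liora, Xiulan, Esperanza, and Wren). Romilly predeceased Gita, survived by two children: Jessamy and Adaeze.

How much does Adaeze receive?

The spouse counts as an additional share at the children's level, so there are 4 primary shares of $740,000. Kira takes one such share ($740,000).
The children's combined portion ($2,220,000) is divided into 3 shares of $740,000: Priya's $740,000 share passes to Priya's issue; Dario's $740,000 share passes to Dario's issue; Romilly's $740,000 share passes to Romilly's issue.
Priya's share ($740,000) passes entirely to Fionn.
Dario's share ($740,000) is divided into 4 shares of $185,000: Liora, Xiulan, Esperanza, and Wren each take $185,000.
Romilly's share ($740,000) is divided into 2 shares of $370,000: Jessamy and Adaeze each take $370,000.

Adaeze receives $370,000.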